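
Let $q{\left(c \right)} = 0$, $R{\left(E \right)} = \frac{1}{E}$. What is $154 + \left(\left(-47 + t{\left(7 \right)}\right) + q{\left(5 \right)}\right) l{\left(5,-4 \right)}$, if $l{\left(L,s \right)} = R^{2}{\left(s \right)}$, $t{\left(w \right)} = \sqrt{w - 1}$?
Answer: $\frac{2417}{16} + \frac{\sqrt{6}}{16} \approx 151.22$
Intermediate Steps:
$t{\left(w \right)} = \sqrt{-1 + w}$
$l{\left(L,s \right)} = \frac{1}{s^{2}}$ ($l{\left(L,s \right)} = \left(\frac{1}{s}\right)^{2} = \frac{1}{s^{2}}$)
$154 + \left(\left(-47 + t{\left(7 \right)}\right) + q{\left(5 \right)}\right) l{\left(5,-4 \right)} = 154 + \frac{\left(-47 + \sqrt{-1 + 7}\right) + 0}{16} = 154 + \left(\left(-47 + \sqrt{6}\right) + 0\right) \frac{1}{16} = 154 + \left(-47 + \sqrt{6}\right) \frac{1}{16} = 154 - \left(\frac{47}{16} - \frac{\sqrt{6}}{16}\right) = \frac{2417}{16} + \frac{\sqrt{6}}{16}$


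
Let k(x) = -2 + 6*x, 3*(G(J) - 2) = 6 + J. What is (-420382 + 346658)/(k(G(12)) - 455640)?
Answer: 36862/227797 ≈ 0.16182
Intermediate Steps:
G(J) = 4 + J/3 (G(J) = 2 + (6 + J)/3 = 2 + (2 + J/3) = 4 + J/3)
(-420382 + 346658)/(k(G(12)) - 455640) = (-420382 + 346658)/((-2 + 6*(4 + (1/3)*12)) - 455640) = -73724/((-2 + 6*(4 + 4)) - 455640) = -73724/((-2 + 6*8) - 455640) = -73724/((-2 + 48) - 455640) = -73724/(46 - 455640) = -73724/(-455594) = -73724*(-1/455594) = 36862/227797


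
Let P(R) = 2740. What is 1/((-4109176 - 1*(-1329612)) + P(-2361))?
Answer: -1/2776824 ≈ -3.6012e-7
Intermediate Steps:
1/((-4109176 - 1*(-1329612)) + P(-2361)) = 1/((-4109176 - 1*(-1329612)) + 2740) = 1/((-4109176 + 1329612) + 2740) = 1/(-2779564 + 2740) = 1/(-2776824) = -1/2776824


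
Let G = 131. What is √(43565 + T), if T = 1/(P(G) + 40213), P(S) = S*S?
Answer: √143406216095314/57374 ≈ 208.72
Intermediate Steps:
P(S) = S²
T = 1/57374 (T = 1/(131² + 40213) = 1/(17161 + 40213) = 1/57374 ≈ 1.7429e-5)
√(43565 + T) = √(43565 + 1/57374) = √(2499498311/57374) = √143406216095314/57374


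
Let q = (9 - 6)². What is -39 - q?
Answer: -48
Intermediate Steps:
q = 9 (q = 3² = 9)
-39 - q = -39 - 1*9 = -39 - 9 = -48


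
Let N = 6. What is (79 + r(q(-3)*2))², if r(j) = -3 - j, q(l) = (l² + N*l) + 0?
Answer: 8836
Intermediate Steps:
q(l) = l² + 6*l (q(l) = (l² + 6*l) + 0 = l² + 6*l)
(79 + r(q(-3)*2))² = (79 + (-3 - (-3*(6 - 3))*2))² = (79 + (-3 - (-3*3)*2))² = (79 + (-3 - (-9)*2))² = (79 + (-3 - 1*(-18)))² = (79 + (-3 + 18))² = (79 + 15)² = 94² = 8836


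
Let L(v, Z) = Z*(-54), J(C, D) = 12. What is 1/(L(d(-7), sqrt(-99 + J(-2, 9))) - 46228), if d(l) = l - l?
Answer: I/(2*(-23114*I + 27*sqrt(87))) ≈ -2.1629e-5 + 2.3566e-7*I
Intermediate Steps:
d(l) = 0
L(v, Z) = -54*Z
1/(L(d(-7), sqrt(-99 + J(-2, 9))) - 46228) = 1/(-54*sqrt(-99 + 12) - 46228) = 1/(-54*I*sqrt(87) - 46228) = 1/(-46228 - 54*I*sqrt(87))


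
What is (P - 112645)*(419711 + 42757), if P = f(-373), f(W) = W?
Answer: -52267208424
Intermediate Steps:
P = -373
(P - 112645)*(419711 + 42757) = (-373 - 112645)*(419711 + 42757) = -113018*462468 = -52267208424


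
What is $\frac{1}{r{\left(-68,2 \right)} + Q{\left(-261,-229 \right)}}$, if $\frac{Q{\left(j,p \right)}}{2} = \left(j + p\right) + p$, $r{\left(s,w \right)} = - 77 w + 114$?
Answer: $- \frac{1}{1478} \approx -0.00067659$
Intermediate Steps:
$r{\left(s,w \right)} = 114 - 77 w$
$Q{\left(j,p \right)} = 2 j + 4 p$ ($Q{\left(j,p \right)} = 2 \left(\left(j + p\right) + p\right) = 2 \left(j + 2 p\right) = 2 j + 4 p$)
$\frac{1}{r{\left(-68,2 \right)} + Q{\left(-261,-229 \right)}} = \frac{1}{\left(114 - 154\right) + \left(2 \left(-261\right) + 4 \left(-229\right)\right)} = \frac{1}{\left(114 - 154\right) - 1438} = \frac{1}{-40 - 1438} = \frac{1}{-1478} = - \frac{1}{1478}$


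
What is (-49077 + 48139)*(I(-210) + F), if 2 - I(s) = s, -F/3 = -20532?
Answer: -57975904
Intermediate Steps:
F = 61596 (F = -3*(-20532) = 61596)
I(s) = 2 - s
(-49077 + 48139)*(I(-210) + F) = (-49077 + 48139)*((2 - 1*(-210)) + 61596) = -938*((2 + 210) + 61596) = -938*(212 + 61596) = -938*61808 = -57975904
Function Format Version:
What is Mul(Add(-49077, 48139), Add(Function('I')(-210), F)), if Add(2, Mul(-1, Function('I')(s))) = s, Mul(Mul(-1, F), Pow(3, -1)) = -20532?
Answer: -57975904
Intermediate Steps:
F = 61596 (F = Mul(-3, -20532) = 61596)
Function('I')(s) = Add(2, Mul(-1, s))
Mul(Add(-49077, 48139), Add(Function('I')(-210), F)) = Mul(Add(-49077, 48139), Add(Add(2, Mul(-1, -210)), 61596)) = Mul(-938, Add(Add(2, 210), 61596)) = Mul(-938, Add(212, 61596)) = Mul(-938, 61808) = -57975904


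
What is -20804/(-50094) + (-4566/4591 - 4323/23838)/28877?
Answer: 10956761039638495/26385397551390834 ≈ 0.41526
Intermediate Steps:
-20804/(-50094) + (-4566/4591 - 4323/23838)/28877 = -20804*(-1/50094) + (-4566*1/4591 - 4323*1/23838)*(1/28877) = 10402/25047 + (-4566/4591 - 1441/7946)*(1/28877) = 10402/25047 - 42897067/36480086*1/28877 = 10402/25047 - 42897067/1053435443422 = 10956761039638495/26385397551390834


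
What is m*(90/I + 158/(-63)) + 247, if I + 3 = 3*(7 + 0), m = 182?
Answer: 6305/9 ≈ 700.56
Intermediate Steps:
I = 18 (I = -3 + 3*(7 + 0) = -3 + 3*7 = -3 + 21 = 18)
m*(90/I + 158/(-63)) + 247 = 182*(90/18 + 158/(-63)) + 247 = 182*(90*(1/18) + 158*(-1/63)) + 247 = 182*(5 - 158/63) + 247 = 182*(157/63) + 247 = 4082/9 + 247 = 6305/9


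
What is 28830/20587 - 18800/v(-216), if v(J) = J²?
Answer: 59878555/60031692 ≈ 0.99745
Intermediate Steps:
28830/20587 - 18800/v(-216) = 28830/20587 - 18800/((-216)²) = 28830*(1/20587) - 18800/46656 = 28830/20587 - 18800*1/46656 = 28830/20587 - 1175/2916 = 59878555/60031692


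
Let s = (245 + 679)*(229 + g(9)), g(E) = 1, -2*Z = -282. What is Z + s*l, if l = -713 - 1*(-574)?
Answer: -29540139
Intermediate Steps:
Z = 141 (Z = -½*(-282) = 141)
s = 212520 (s = (245 + 679)*(229 + 1) = 924*230 = 212520)
l = -139 (l = -713 + 574 = -139)
Z + s*l = 141 + 212520*(-139) = 141 - 29540280 = -29540139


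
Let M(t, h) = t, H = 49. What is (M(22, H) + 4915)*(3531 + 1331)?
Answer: 24003694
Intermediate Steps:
(M(22, H) + 4915)*(3531 + 1331) = (22 + 4915)*(3531 + 1331) = 4937*4862 = 24003694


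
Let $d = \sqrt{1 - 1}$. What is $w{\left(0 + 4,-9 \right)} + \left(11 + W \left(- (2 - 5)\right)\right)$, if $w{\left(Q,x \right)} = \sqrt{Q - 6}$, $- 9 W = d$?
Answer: $11 + i \sqrt{2} \approx 11.0 + 1.4142 i$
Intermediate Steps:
$d = 0$ ($d = \sqrt{0} = 0$)
$W = 0$ ($W = \left(- \frac{1}{9}\right) 0 = 0$)
$w{\left(Q,x \right)} = \sqrt{-6 + Q}$
$w{\left(0 + 4,-9 \right)} + \left(11 + W \left(- (2 - 5)\right)\right) = \sqrt{-6 + \left(0 + 4\right)} + \left(11 + 0 \left(- (2 - 5)\right)\right) = \sqrt{-6 + 4} + \left(11 + 0 \left(- (2 - 5)\right)\right) = \sqrt{-2} + \left(11 + 0 \left(\left(-1\right) \left(-3\right)\right)\right) = i \sqrt{2} + \left(11 + 0 \cdot 3\right) = i \sqrt{2} + \left(11 + 0\right) = i \sqrt{2} + 11 = 11 + i \sqrt{2}$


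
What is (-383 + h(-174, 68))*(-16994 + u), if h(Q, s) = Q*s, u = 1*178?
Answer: 205407440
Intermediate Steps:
u = 178
(-383 + h(-174, 68))*(-16994 + u) = (-383 - 174*68)*(-16994 + 178) = (-383 - 11832)*(-16816) = -12215*(-16816) = 205407440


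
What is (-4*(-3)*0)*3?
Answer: 0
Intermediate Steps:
(-4*(-3)*0)*3 = (12*0)*3 = 0*3 = 0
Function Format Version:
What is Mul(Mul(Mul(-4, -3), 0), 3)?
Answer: 0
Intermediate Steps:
Mul(Mul(Mul(-4, -3), 0), 3) = Mul(Mul(12, 0), 3) = Mul(0, 3) = 0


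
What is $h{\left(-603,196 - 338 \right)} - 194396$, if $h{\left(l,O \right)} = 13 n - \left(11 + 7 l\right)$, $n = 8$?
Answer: $-190082$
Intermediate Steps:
$h{\left(l,O \right)} = 93 - 7 l$ ($h{\left(l,O \right)} = 13 \cdot 8 - \left(11 + 7 l\right) = 104 - \left(11 + 7 l\right) = 93 - 7 l$)
$h{\left(-603,196 - 338 \right)} - 194396 = \left(93 - -4221\right) - 194396 = \left(93 + 4221\right) - 194396 = 4314 - 194396 = -190082$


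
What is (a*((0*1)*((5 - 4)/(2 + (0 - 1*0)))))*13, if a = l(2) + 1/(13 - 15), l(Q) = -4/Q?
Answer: 0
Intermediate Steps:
a = -5/2 (a = -4/2 + 1/(13 - 15) = -4*½ + 1/(-2) = -2 - ½ = -5/2 ≈ -2.5000)
(a*((0*1)*((5 - 4)/(2 + (0 - 1*0)))))*13 = -5*0*1*(5 - 4)/(2 + (0 - 1*0))/2*13 = -0*1/(2 + (0 + 0))*13 = -0*1/(2 + 0)*13 = -0*1/2*13 = -0*1*(½)*13 = -0/2*13 = -5/2*0*13 = 0*13 = 0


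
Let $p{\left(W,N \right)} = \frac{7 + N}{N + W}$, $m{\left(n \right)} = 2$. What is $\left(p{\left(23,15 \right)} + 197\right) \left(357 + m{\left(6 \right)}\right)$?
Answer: $\frac{1347686}{19} \approx 70931.0$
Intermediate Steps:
$p{\left(W,N \right)} = \frac{7 + N}{N + W}$
$\left(p{\left(23,15 \right)} + 197\right) \left(357 + m{\left(6 \right)}\right) = \left(\frac{7 + 15}{15 + 23} + 197\right) \left(357 + 2\right) = \left(\frac{1}{38} \cdot 22 + 197\right) 359 = \left(\frac{11}{19} + 197\right) 359 = \frac{3754}{19} \cdot 359 = \frac{1347686}{19}$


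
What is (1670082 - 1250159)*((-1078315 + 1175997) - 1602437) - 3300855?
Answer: -631884534720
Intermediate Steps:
(1670082 - 1250159)*((-1078315 + 1175997) - 1602437) - 3300855 = 419923*(97682 - 1602437) - 3300855 = 419923*(-1504755) - 3300855 = -631881233865 - 3300855 = -631884534720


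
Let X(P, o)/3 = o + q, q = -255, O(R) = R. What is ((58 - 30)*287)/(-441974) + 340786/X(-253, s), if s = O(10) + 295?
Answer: 37654336541/16574025 ≈ 2271.9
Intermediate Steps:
s = 305 (s = 10 + 295 = 305)
X(P, o) = -765 + 3*o (X(P, o) = 3*(o - 255) = 3*(-255 + o) = -765 + 3*o)
((58 - 30)*287)/(-441974) + 340786/X(-253, s) = ((58 - 30)*287)/(-441974) + 340786/(-765 + 3*305) = (28*287)*(-1/441974) + 340786/(-765 + 915) = 8036*(-1/441974) + 340786/150 = -4018/220987 + 340786*(1/150) = -4018/220987 + 170393/75 = 37654336541/16574025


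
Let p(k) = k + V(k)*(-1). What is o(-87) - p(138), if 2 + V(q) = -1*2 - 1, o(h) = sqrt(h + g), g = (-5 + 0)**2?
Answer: -143 + I*sqrt(62) ≈ -143.0 + 7.874*I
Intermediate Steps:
g = 25 (g = (-5)**2 = 25)
o(h) = sqrt(25 + h) (o(h) = sqrt(h + 25) = sqrt(25 + h))
V(q) = -5 (V(q) = -2 + (-1*2 - 1) = -2 + (-2 - 1) = -2 - 3 = -5)
p(k) = 5 + k (p(k) = k - 5*(-1) = k + 5 = 5 + k)
o(-87) - p(138) = sqrt(25 - 87) - (5 + 138) = sqrt(-62) - 1*143 = I*sqrt(62) - 143 = -143 + I*sqrt(62)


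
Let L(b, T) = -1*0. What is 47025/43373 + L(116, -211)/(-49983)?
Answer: 4275/3943 ≈ 1.0842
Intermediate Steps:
L(b, T) = 0
47025/43373 + L(116, -211)/(-49983) = 47025/43373 + 0/(-49983) = 47025*(1/43373) + 0*(-1/49983) = 4275/3943 + 0 = 4275/3943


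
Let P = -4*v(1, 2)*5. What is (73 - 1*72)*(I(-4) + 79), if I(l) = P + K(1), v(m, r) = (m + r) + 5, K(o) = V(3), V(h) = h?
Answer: -78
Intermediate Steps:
K(o) = 3
v(m, r) = 5 + m + r
P = -160 (P = -4*(5 + 1 + 2)*5 = -4*8*5 = -32*5 = -160)
I(l) = -157 (I(l) = -160 + 3 = -157)
(73 - 1*72)*(I(-4) + 79) = (73 - 1*72)*(-157 + 79) = (73 - 72)*(-78) = 1*(-78) = -78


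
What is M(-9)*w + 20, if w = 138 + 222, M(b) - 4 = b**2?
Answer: 30620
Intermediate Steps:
M(b) = 4 + b**2
w = 360
M(-9)*w + 20 = (4 + (-9)**2)*360 + 20 = (4 + 81)*360 + 20 = 85*360 + 20 = 30600 + 20 = 30620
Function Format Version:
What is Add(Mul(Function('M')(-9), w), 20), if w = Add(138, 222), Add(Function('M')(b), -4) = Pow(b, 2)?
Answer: 30620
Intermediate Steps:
Function('M')(b) = Add(4, Pow(b, 2))
w = 360
Add(Mul(Function('M')(-9), w), 20) = Add(Mul(Add(4, Pow(-9, 2)), 360), 20) = Add(Mul(Add(4, 81), 360), 20) = Add(Mul(85, 360), 20) = Add(30600, 20) = 30620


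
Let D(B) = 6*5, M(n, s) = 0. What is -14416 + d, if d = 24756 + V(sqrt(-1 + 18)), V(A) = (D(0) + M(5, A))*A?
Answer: 10340 + 30*sqrt(17) ≈ 10464.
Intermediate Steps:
D(B) = 30
V(A) = 30*A (V(A) = (30 + 0)*A = 30*A)
d = 24756 + 30*sqrt(17) (d = 24756 + 30*sqrt(-1 + 18) = 24756 + 30*sqrt(17) ≈ 24880.)
-14416 + d = -14416 + (24756 + 30*sqrt(17)) = 10340 + 30*sqrt(17)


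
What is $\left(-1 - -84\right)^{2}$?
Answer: $6889$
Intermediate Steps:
$\left(-1 - -84\right)^{2} = \left(-1 + 84\right)^{2} = 83^{2} = 6889$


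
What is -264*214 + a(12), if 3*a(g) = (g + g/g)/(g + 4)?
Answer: -2711795/48 ≈ -56496.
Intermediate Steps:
a(g) = (1 + g)/(3*(4 + g)) (a(g) = ((g + g/g)/(g + 4))/3 = ((g + 1)/(4 + g))/3 = ((1 + g)/(4 + g))/3 = (1 + g)/(3*(4 + g)))
-264*214 + a(12) = -264*214 + (1 + 12)/(3*(4 + 12)) = -56496 + (1/3)*13/16 = -56496 + (1/3)*(1/16)*13 = -56496 + 13/48 = -2711795/48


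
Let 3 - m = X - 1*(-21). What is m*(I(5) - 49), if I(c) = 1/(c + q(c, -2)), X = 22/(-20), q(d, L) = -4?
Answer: 4056/5 ≈ 811.20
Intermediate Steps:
X = -11/10 (X = 22*(-1/20) = -11/10 ≈ -1.1000)
I(c) = 1/(-4 + c) (I(c) = 1/(c - 4) = 1/(-4 + c))
m = -169/10 (m = 3 - (-11/10 - 1*(-21)) = 3 - (-11/10 + 21) = 3 - 1*199/10 = 3 - 199/10 = -169/10 ≈ -16.900)
m*(I(5) - 49) = -169*(1/(-4 + 5) - 49)/10 = -169*(1/1 - 49)/10 = -169*(1 - 49)/10 = -169/10*(-48) = 4056/5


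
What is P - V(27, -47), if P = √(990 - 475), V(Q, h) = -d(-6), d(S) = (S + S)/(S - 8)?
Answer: 6/7 + √515 ≈ 23.551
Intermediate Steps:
d(S) = 2*S/(-8 + S) (d(S) = (2*S)/(-8 + S) = 2*S/(-8 + S))
V(Q, h) = -6/7 (V(Q, h) = -2*(-6)/(-8 - 6) = -2*(-6)/(-14) = -2*(-6)*(-1)/14 = -1*6/7 = -6/7)
P = √515 ≈ 22.694
P - V(27, -47) = √515 - 1*(-6/7) = √515 + 6/7 = 6/7 + √515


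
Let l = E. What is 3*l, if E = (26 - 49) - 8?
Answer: -93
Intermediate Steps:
E = -31 (E = -23 - 8 = -31)
l = -31
3*l = 3*(-31) = -93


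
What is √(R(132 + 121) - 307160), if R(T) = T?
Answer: I*√306907 ≈ 553.99*I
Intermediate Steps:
√(R(132 + 121) - 307160) = √((132 + 121) - 307160) = √(253 - 307160) = √(-306907) = I*√306907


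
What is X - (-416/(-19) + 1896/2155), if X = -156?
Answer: -7319924/40945 ≈ -178.77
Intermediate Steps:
X - (-416/(-19) + 1896/2155) = -156 - (-416/(-19) + 1896/2155) = -156 - (-416*(-1/19) + 1896*(1/2155)) = -156 - (416/19 + 1896/2155) = -156 - 1*932504/40945 = -156 - 932504/40945 = -7319924/40945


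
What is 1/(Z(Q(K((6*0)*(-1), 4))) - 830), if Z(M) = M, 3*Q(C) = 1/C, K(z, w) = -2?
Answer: -6/4981 ≈ -0.0012046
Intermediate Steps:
Q(C) = 1/(3*C)
1/(Z(Q(K((6*0)*(-1), 4))) - 830) = 1/((⅓)/(-2) - 830) = 1/((⅓)*(-½) - 830) = 1/(-⅙ - 830) = 1/(-4981/6) = -6/4981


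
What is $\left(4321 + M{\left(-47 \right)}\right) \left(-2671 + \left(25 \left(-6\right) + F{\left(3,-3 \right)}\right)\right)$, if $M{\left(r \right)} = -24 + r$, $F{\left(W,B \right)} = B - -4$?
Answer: $-11985000$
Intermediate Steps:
$F{\left(W,B \right)} = 4 + B$ ($F{\left(W,B \right)} = B + 4 = 4 + B$)
$\left(4321 + M{\left(-47 \right)}\right) \left(-2671 + \left(25 \left(-6\right) + F{\left(3,-3 \right)}\right)\right) = \left(4321 - 71\right) \left(-2671 + \left(25 \left(-6\right) + \left(4 - 3\right)\right)\right) = \left(4321 - 71\right) \left(-2671 + \left(-150 + 1\right)\right) = 4250 \left(-2671 - 149\right) = 4250 \left(-2820\right) = -11985000$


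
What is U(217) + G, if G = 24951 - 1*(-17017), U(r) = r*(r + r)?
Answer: 136146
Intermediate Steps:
U(r) = 2*r² (U(r) = r*(2*r) = 2*r²)
G = 41968 (G = 24951 + 17017 = 41968)
U(217) + G = 2*217² + 41968 = 2*47089 + 41968 = 94178 + 41968 = 136146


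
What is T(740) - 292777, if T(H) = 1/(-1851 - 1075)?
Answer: -856665503/2926 ≈ -2.9278e+5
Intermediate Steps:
T(H) = -1/2926 (T(H) = 1/(-2926) = -1/2926)
T(740) - 292777 = -1/2926 - 292777 = -856665503/2926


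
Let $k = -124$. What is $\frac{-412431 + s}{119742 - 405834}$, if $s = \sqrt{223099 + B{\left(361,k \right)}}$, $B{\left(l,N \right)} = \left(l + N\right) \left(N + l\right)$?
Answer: $\frac{137477}{95364} - \frac{11 \sqrt{577}}{143046} \approx 1.4398$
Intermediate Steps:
$B{\left(l,N \right)} = \left(N + l\right)^{2}$ ($B{\left(l,N \right)} = \left(N + l\right) \left(N + l\right) = \left(N + l\right)^{2}$)
$s = 22 \sqrt{577}$ ($s = \sqrt{223099 + \left(-124 + 361\right)^{2}} = \sqrt{223099 + 237^{2}} = \sqrt{223099 + 56169} = \sqrt{279268} = 22 \sqrt{577} \approx 528.46$)
$\frac{-412431 + s}{119742 - 405834} = \frac{-412431 + 22 \sqrt{577}}{119742 - 405834} = \frac{-412431 + 22 \sqrt{577}}{-286092} = \left(-412431 + 22 \sqrt{577}\right) \left(- \frac{1}{286092}\right) = \frac{137477}{95364} - \frac{11 \sqrt{577}}{143046}$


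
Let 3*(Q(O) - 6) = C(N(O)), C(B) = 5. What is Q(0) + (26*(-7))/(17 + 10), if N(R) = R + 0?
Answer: 25/27 ≈ 0.92593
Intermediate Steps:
N(R) = R
Q(O) = 23/3 (Q(O) = 6 + (1/3)*5 = 6 + 5/3 = 23/3)
Q(0) + (26*(-7))/(17 + 10) = 23/3 + (26*(-7))/(17 + 10) = 23/3 - 182/27 = 25/27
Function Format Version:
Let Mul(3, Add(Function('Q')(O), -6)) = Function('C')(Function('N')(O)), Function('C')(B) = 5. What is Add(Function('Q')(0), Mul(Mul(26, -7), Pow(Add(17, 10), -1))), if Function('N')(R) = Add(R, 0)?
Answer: Rational(25, 27) ≈ 0.92593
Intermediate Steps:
Function('N')(R) = R
Function('Q')(O) = Rational(23, 3) (Function('Q')(O) = Add(6, Mul(Rational(1, 3), 5)) = Add(6, Rational(5, 3)) = Rational(23, 3))
Add(Function('Q')(0), Mul(Mul(26, -7), Pow(Add(17, 10), -1))) = Add(Rational(23, 3), Mul(Mul(26, -7), Pow(Add(17, 10), -1))) = Add(Rational(23, 3), Mul(-182, Pow(27, -1))) = Add(Rational(23, 3), Mul(-182, Rational(1, 27))) = Add(Rational(23, 3), Rational(-182, 27)) = Rational(25, 27)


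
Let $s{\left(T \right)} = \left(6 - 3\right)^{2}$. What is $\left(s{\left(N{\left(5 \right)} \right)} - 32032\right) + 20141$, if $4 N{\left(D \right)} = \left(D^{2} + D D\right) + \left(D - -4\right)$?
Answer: $-11882$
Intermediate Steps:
$N{\left(D \right)} = 1 + \frac{D^{2}}{2} + \frac{D}{4}$ ($N{\left(D \right)} = \frac{\left(D^{2} + D D\right) + \left(D - -4\right)}{4} = \frac{\left(D^{2} + D^{2}\right) + \left(D + 4\right)}{4} = \frac{2 D^{2} + \left(4 + D\right)}{4} = \frac{4 + D + 2 D^{2}}{4} = 1 + \frac{D^{2}}{2} + \frac{D}{4}$)
$s{\left(T \right)} = 9$ ($s{\left(T \right)} = 3^{2} = 9$)
$\left(s{\left(N{\left(5 \right)} \right)} - 32032\right) + 20141 = \left(9 - 32032\right) + 20141 = -32023 + 20141 = -11882$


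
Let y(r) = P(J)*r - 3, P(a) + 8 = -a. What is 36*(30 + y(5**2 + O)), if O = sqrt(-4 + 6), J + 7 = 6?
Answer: -5328 - 252*sqrt(2) ≈ -5684.4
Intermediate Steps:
J = -1 (J = -7 + 6 = -1)
O = sqrt(2) ≈ 1.4142
P(a) = -8 - a
y(r) = -3 - 7*r (y(r) = (-8 - 1*(-1))*r - 3 = (-8 + 1)*r - 3 = -7*r - 3 = -3 - 7*r)
36*(30 + y(5**2 + O)) = 36*(30 + (-3 - 7*(5**2 + sqrt(2)))) = 36*(30 + (-3 - 7*(25 + sqrt(2)))) = 36*(30 + (-3 + (-175 - 7*sqrt(2)))) = 36*(30 + (-178 - 7*sqrt(2))) = 36*(-148 - 7*sqrt(2)) = -5328 - 252*sqrt(2)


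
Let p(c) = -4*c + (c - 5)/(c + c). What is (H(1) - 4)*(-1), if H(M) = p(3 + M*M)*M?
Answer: 161/8 ≈ 20.125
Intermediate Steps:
p(c) = -4*c + (-5 + c)/(2*c) (p(c) = -4*c + (-5 + c)/((2*c)) = -4*c + (-5 + c)*(1/(2*c)) = -4*c + (-5 + c)/(2*c))
H(M) = M*(-2 + M² - 8*(3 + M²)²)/(2*(3 + M²)) (H(M) = ((-5 + (3 + M*M) - 8*(3 + M*M)²)/(2*(3 + M*M)))*M = ((-5 + (3 + M²) - 8*(3 + M²)²)/(2*(3 + M²)))*M = ((-2 + M² - 8*(3 + M²)²)/(2*(3 + M²)))*M = M*(-2 + M² - 8*(3 + M²)²)/(2*(3 + M²)))
(H(1) - 4)*(-1) = ((½)*1*(-74 - 47*1² - 8*1⁴)/(3 + 1²) - 4)*(-1) = ((½)*1*(-74 - 47*1 - 8*1)/(3 + 1) - 4)*(-1) = ((½)*1*(-74 - 47 - 8)/4 - 4)*(-1) = ((½)*1*(¼)*(-129) - 4)*(-1) = (-129/8 - 4)*(-1) = -161/8*(-1) = 161/8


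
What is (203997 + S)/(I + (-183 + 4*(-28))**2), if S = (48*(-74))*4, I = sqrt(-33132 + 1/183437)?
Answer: 3029716615110825/1389238796232808 - 189789*I*sqrt(1114863073345471)/1389238796232808 ≈ 2.1808 - 0.0045615*I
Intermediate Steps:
I = I*sqrt(1114863073345471)/183437 (I = sqrt(-33132 + 1/183437) = sqrt(-6077634683/183437) = I*sqrt(1114863073345471)/183437 ≈ 182.02*I)
S = -14208 (S = -3552*4 = -14208)
(203997 + S)/(I + (-183 + 4*(-28))**2) = (203997 - 14208)/(I*sqrt(1114863073345471)/183437 + (-183 + 4*(-28))**2) = 189789/(I*sqrt(1114863073345471)/183437 + (-183 - 112)**2) = 189789/(I*sqrt(1114863073345471)/183437 + (-295)**2) = 189789/(I*sqrt(1114863073345471)/183437 + 87025) = 189789/(87025 + I*sqrt(1114863073345471)/183437)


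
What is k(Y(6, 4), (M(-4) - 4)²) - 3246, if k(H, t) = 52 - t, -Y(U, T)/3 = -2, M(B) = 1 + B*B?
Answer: -3363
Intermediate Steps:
M(B) = 1 + B²
Y(U, T) = 6 (Y(U, T) = -3*(-2) = 6)
k(Y(6, 4), (M(-4) - 4)²) - 3246 = (52 - ((1 + (-4)²) - 4)²) - 3246 = (52 - ((1 + 16) - 4)²) - 3246 = (52 - (17 - 4)²) - 3246 = (52 - 1*13²) - 3246 = (52 - 1*169) - 3246 = (52 - 169) - 3246 = -117 - 3246 = -3363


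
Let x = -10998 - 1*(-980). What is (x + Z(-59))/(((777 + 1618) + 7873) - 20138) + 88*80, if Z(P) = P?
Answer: 23164959/3290 ≈ 7041.0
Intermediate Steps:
x = -10018 (x = -10998 + 980 = -10018)
(x + Z(-59))/(((777 + 1618) + 7873) - 20138) + 88*80 = (-10018 - 59)/(((777 + 1618) + 7873) - 20138) + 88*80 = -10077/((2395 + 7873) - 20138) + 7040 = -10077/(10268 - 20138) + 7040 = -10077/(-9870) + 7040 = -10077*(-1/9870) + 7040 = 3359/3290 + 7040 = 23164959/3290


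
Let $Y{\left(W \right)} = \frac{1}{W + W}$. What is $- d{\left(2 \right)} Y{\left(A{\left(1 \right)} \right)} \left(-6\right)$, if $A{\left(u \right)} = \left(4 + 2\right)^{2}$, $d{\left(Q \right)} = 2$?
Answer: $\frac{1}{6} \approx 0.16667$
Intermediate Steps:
$A{\left(u \right)} = 36$ ($A{\left(u \right)} = 6^{2} = 36$)
$Y{\left(W \right)} = \frac{1}{2 W}$
$- d{\left(2 \right)} Y{\left(A{\left(1 \right)} \right)} \left(-6\right) = - 2 \frac{1}{2 \cdot 36} \left(-6\right) = - 2 \cdot \frac{1}{2} \cdot \frac{1}{36} \left(-6\right) = - 2 \cdot \frac{1}{72} \left(-6\right) = - \frac{-6}{36} = \left(-1\right) \left(- \frac{1}{6}\right) = \frac{1}{6}$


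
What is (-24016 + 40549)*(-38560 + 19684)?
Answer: -312076908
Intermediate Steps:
(-24016 + 40549)*(-38560 + 19684) = 16533*(-18876) = -312076908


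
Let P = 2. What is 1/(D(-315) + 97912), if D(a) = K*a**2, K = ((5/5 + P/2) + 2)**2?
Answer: 1/1685512 ≈ 5.9329e-7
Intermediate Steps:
K = 16 (K = ((5/5 + 2/2) + 2)**2 = ((5*(1/5) + 2*(1/2)) + 2)**2 = ((1 + 1) + 2)**2 = (2 + 2)**2 = 4**2 = 16)
D(a) = 16*a**2
1/(D(-315) + 97912) = 1/(16*(-315)**2 + 97912) = 1/(16*99225 + 97912) = 1/(1587600 + 97912) = 1/1685512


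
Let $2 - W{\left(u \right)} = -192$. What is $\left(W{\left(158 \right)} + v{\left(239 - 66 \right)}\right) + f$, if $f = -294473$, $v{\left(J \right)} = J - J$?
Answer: $-294279$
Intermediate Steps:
$v{\left(J \right)} = 0$
$W{\left(u \right)} = 194$ ($W{\left(u \right)} = 2 - -192 = 2 + 192 = 194$)
$\left(W{\left(158 \right)} + v{\left(239 - 66 \right)}\right) + f = \left(194 + 0\right) - 294473 = 194 - 294473 = -294279$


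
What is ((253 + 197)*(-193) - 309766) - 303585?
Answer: -700201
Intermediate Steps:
((253 + 197)*(-193) - 309766) - 303585 = (450*(-193) - 309766) - 303585 = (-86850 - 309766) - 303585 = -396616 - 303585 = -700201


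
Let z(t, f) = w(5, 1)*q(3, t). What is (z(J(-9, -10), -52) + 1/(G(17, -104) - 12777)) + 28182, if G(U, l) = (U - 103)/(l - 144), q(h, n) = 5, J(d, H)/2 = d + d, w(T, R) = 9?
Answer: 44720177111/1584305 ≈ 28227.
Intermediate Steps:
J(d, H) = 4*d (J(d, H) = 2*(d + d) = 2*(2*d) = 4*d)
G(U, l) = (-103 + U)/(-144 + l)
z(t, f) = 45 (z(t, f) = 9*5 = 45)
(z(J(-9, -10), -52) + 1/(G(17, -104) - 12777)) + 28182 = (45 + 1/((-103 + 17)/(-144 - 104) - 12777)) + 28182 = (45 + 1/(-86/(-248) - 12777)) + 28182 = (45 + 1/(-1/248*(-86) - 12777)) + 28182 = (45 + 1/(43/124 - 12777)) + 28182 = (45 + 1/(-1584305/124)) + 28182 = (45 - 124/1584305) + 28182 = 71293601/1584305 + 28182 = 44720177111/1584305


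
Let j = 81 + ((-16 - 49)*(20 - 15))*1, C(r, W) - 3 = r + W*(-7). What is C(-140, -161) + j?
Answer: 746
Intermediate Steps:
C(r, W) = 3 + r - 7*W (C(r, W) = 3 + (r + W*(-7)) = 3 + (r - 7*W) = 3 + r - 7*W)
j = -244 (j = 81 - 65*5*1 = 81 - 325*1 = 81 - 325 = -244)
C(-140, -161) + j = (3 - 140 - 7*(-161)) - 244 = (3 - 140 + 1127) - 244 = 990 - 244 = 746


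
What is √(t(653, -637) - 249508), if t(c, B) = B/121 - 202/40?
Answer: I*√3019171605/110 ≈ 499.52*I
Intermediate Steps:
t(c, B) = -101/20 + B/121 (t(c, B) = B*(1/121) - 202*1/40 = B/121 - 101/20 = -101/20 + B/121)
√(t(653, -637) - 249508) = √((-101/20 + (1/121)*(-637)) - 249508) = √((-101/20 - 637/121) - 249508) = √(-24961/2420 - 249508) = √(-603834321/2420) = I*√3019171605/110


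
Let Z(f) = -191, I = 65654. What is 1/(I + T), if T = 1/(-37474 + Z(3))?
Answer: 37665/2472857909 ≈ 1.5231e-5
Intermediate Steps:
T = -1/37665 (T = 1/(-37474 - 191) = 1/(-37665) = -1/37665 ≈ -2.6550e-5)
1/(I + T) = 1/(65654 - 1/37665) = 1/(2472857909/37665) = 37665/2472857909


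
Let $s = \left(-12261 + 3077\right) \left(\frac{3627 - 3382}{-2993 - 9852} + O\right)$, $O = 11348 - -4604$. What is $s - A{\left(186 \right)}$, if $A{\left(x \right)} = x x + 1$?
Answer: $- \frac{53779295467}{367} \approx -1.4654 \cdot 10^{8}$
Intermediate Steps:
$O = 15952$ ($O = 11348 + 4604 = 15952$)
$A{\left(x \right)} = 1 + x^{2}$ ($A{\left(x \right)} = x^{2} + 1 = 1 + x^{2}$)
$s = - \frac{53766598368}{367}$ ($s = \left(-12261 + 3077\right) \left(\frac{3627 - 3382}{-2993 - 9852} + 15952\right) = - 9184 \left(\frac{245}{-12845} + 15952\right) = - 9184 \left(245 \left(- \frac{1}{12845}\right) + 15952\right) = - 9184 \left(- \frac{7}{367} + 15952\right) = \left(-9184\right) \frac{5854377}{367} = - \frac{53766598368}{367} \approx -1.465 \cdot 10^{8}$)
$s - A{\left(186 \right)} = - \frac{53766598368}{367} - \left(1 + 186^{2}\right) = - \frac{53766598368}{367} - \left(1 + 34596\right) = - \frac{53766598368}{367} - 34597 = - \frac{53779295467}{367}$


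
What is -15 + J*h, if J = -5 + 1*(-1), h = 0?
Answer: -15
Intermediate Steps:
J = -6 (J = -5 - 1 = -6)
-15 + J*h = -15 - 6*0 = -15 + 0 = -15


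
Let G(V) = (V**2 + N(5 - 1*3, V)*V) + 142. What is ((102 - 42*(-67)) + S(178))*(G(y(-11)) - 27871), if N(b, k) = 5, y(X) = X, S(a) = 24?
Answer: -81329220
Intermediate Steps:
G(V) = 142 + V**2 + 5*V (G(V) = (V**2 + 5*V) + 142 = 142 + V**2 + 5*V)
((102 - 42*(-67)) + S(178))*(G(y(-11)) - 27871) = ((102 - 42*(-67)) + 24)*((142 + (-11)**2 + 5*(-11)) - 27871) = ((102 + 2814) + 24)*((142 + 121 - 55) - 27871) = (2916 + 24)*(208 - 27871) = 2940*(-27663) = -81329220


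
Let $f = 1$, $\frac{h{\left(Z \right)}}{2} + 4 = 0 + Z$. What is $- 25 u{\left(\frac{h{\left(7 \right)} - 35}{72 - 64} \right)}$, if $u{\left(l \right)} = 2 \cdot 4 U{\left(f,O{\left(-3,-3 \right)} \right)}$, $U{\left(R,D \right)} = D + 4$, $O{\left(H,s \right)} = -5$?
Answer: $200$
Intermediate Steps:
$h{\left(Z \right)} = -8 + 2 Z$ ($h{\left(Z \right)} = -8 + 2 \left(0 + Z\right) = -8 + 2 Z$)
$U{\left(R,D \right)} = 4 + D$
$u{\left(l \right)} = -8$ ($u{\left(l \right)} = 2 \cdot 4 \left(4 - 5\right) = 8 \left(-1\right) = -8$)
$- 25 u{\left(\frac{h{\left(7 \right)} - 35}{72 - 64} \right)} = \left(-25\right) \left(-8\right) = 200$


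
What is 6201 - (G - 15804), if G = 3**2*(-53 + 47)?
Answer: 22059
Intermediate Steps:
G = -54 (G = 9*(-6) = -54)
6201 - (G - 15804) = 6201 - (-54 - 15804) = 6201 - 1*(-15858) = 6201 + 15858 = 22059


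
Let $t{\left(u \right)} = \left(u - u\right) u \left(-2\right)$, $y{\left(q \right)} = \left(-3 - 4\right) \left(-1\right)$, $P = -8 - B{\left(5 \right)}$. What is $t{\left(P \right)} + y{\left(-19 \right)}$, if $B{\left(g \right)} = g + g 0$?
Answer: $7$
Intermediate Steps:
$B{\left(g \right)} = g$ ($B{\left(g \right)} = g + 0 = g$)
$P = -13$ ($P = -8 - 5 = -13$)
$y{\left(q \right)} = 7$ ($y{\left(q \right)} = \left(-7\right) \left(-1\right) = 7$)
$t{\left(u \right)} = 0$ ($t{\left(u \right)} = 0 u \left(-2\right) = 0 \left(-2\right) = 0$)
$t{\left(P \right)} + y{\left(-19 \right)} = 0 + 7 = 7$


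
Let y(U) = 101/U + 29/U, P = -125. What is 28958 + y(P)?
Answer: 723924/25 ≈ 28957.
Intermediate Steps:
y(U) = 130/U
28958 + y(P) = 28958 + 130/(-125) = 28958 + 130*(-1/125) = 28958 - 26/25 = 723924/25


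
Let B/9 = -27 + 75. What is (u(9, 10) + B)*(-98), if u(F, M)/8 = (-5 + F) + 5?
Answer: -49392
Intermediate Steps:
B = 432 (B = 9*(-27 + 75) = 9*48 = 432)
u(F, M) = 8*F (u(F, M) = 8*((-5 + F) + 5) = 8*F)
(u(9, 10) + B)*(-98) = (8*9 + 432)*(-98) = (72 + 432)*(-98) = 504*(-98) = -49392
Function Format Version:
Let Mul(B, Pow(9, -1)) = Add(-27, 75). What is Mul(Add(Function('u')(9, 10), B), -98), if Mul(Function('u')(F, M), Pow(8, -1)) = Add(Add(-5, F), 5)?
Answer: -49392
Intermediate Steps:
B = 432 (B = Mul(9, Add(-27, 75)) = Mul(9, 48) = 432)
Function('u')(F, M) = Mul(8, F) (Function('u')(F, M) = Mul(8, Add(Add(-5, F), 5)) = Mul(8, F))
Mul(Add(Function('u')(9, 10), B), -98) = Mul(Add(Mul(8, 9), 432), -98) = Mul(Add(72, 432), -98) = Mul(504, -98) = -49392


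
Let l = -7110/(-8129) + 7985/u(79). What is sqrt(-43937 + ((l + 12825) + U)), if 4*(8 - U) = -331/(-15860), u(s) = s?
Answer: I*sqrt(3216068369753354647404015)/10185149260 ≈ 176.07*I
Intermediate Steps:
U = 507189/63440 (U = 8 - (-331)/(4*(-15860)) = 8 - (-331)*(-1)/(4*15860) = 8 - 1/4*331/15860 = 8 - 331/63440 = 507189/63440 ≈ 7.9948)
l = 65471755/642191 (l = -7110/(-8129) + 7985/79 = -7110*(-1/8129) + 7985*(1/79) = 7110/8129 + 7985/79 = 65471755/642191 ≈ 101.95)
sqrt(-43937 + ((l + 12825) + U)) = sqrt(-43937 + ((65471755/642191 + 12825) + 507189/63440)) = sqrt(-43937 + (8301571330/642191 + 507189/63440)) = sqrt(-43937 + 526977397386299/40740597040) = sqrt(-1263042214760181/40740597040) = I*sqrt(3216068369753354647404015)/10185149260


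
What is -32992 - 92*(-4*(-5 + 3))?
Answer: -33728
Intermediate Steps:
-32992 - 92*(-4*(-5 + 3)) = -32992 - 92*(-4*(-2)) = -32992 - 92*8 = -32992 - 1*736 = -32992 - 736 = -33728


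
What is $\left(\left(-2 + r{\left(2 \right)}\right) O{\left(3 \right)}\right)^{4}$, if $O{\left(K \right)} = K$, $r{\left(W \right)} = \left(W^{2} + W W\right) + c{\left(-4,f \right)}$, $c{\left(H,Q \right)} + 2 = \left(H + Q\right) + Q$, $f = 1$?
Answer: $1296$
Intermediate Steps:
$c{\left(H,Q \right)} = -2 + H + 2 Q$ ($c{\left(H,Q \right)} = -2 + \left(\left(H + Q\right) + Q\right) = -2 + \left(H + 2 Q\right) = -2 + H + 2 Q$)
$r{\left(W \right)} = -4 + 2 W^{2}$ ($r{\left(W \right)} = \left(W^{2} + W W\right) - 4 = \left(W^{2} + W^{2}\right) - 4 = 2 W^{2} - 4 = -4 + 2 W^{2}$)
$\left(\left(-2 + r{\left(2 \right)}\right) O{\left(3 \right)}\right)^{4} = \left(\left(-2 - \left(4 - 2 \cdot 2^{2}\right)\right) 3\right)^{4} = \left(\left(-2 + \left(-4 + 2 \cdot 4\right)\right) 3\right)^{4} = \left(\left(-2 + \left(-4 + 8\right)\right) 3\right)^{4} = \left(\left(-2 + 4\right) 3\right)^{4} = \left(2 \cdot 3\right)^{4} = 6^{4} = 1296$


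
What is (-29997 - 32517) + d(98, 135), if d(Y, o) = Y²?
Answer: -52910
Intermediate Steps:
(-29997 - 32517) + d(98, 135) = (-29997 - 32517) + 98² = -62514 + 9604 = -52910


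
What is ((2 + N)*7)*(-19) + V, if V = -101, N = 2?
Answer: -633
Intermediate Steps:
((2 + N)*7)*(-19) + V = ((2 + 2)*7)*(-19) - 101 = (4*7)*(-19) - 101 = 28*(-19) - 101 = -532 - 101 = -633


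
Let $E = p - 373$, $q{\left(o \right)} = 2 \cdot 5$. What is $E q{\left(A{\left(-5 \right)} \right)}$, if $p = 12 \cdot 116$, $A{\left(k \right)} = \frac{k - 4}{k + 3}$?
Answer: $10190$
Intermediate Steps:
$A{\left(k \right)} = \frac{-4 + k}{3 + k}$
$p = 1392$
$q{\left(o \right)} = 10$
$E = 1019$ ($E = 1392 - 373 = 1019$)
$E q{\left(A{\left(-5 \right)} \right)} = 1019 \cdot 10 = 10190$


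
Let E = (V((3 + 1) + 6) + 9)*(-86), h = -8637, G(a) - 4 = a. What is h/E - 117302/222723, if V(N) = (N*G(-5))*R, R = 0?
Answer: 203651867/19154178 ≈ 10.632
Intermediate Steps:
G(a) = 4 + a
V(N) = 0 (V(N) = (N*(4 - 5))*0 = (N*(-1))*0 = -N*0 = 0)
E = -774 (E = (0 + 9)*(-86) = 9*(-86) = -774)
h/E - 117302/222723 = -8637/(-774) - 117302/222723 = -8637*(-1/774) - 117302*1/222723 = 2879/258 - 117302/222723 = 203651867/19154178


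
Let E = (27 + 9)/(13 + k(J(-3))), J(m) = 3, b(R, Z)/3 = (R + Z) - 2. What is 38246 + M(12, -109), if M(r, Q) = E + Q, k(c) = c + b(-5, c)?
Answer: 38146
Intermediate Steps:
b(R, Z) = -6 + 3*R + 3*Z (b(R, Z) = 3*((R + Z) - 2) = 3*(-2 + R + Z) = -6 + 3*R + 3*Z)
k(c) = -21 + 4*c (k(c) = c + (-6 + 3*(-5) + 3*c) = c + (-6 - 15 + 3*c) = c + (-21 + 3*c) = -21 + 4*c)
E = 9 (E = (27 + 9)/(13 + (-21 + 4*3)) = 36/(13 + (-21 + 12)) = 36/(13 - 9) = 36/4 = 36*(¼) = 9)
M(r, Q) = 9 + Q
38246 + M(12, -109) = 38246 + (9 - 109) = 38246 - 100 = 38146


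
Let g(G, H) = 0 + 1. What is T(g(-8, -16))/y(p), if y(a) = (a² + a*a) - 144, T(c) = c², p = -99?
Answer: 1/19458 ≈ 5.1393e-5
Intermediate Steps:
g(G, H) = 1
y(a) = -144 + 2*a² (y(a) = (a² + a²) - 144 = 2*a² - 144 = -144 + 2*a²)
T(g(-8, -16))/y(p) = 1²/(-144 + 2*(-99)²) = 1/(-144 + 2*9801) = 1/(-144 + 19602) = 1/19458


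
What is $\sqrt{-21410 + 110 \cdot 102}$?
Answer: $i \sqrt{10190} \approx 100.95 i$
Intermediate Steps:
$\sqrt{-21410 + 110 \cdot 102} = \sqrt{-21410 + 11220} = \sqrt{-10190} = i \sqrt{10190}$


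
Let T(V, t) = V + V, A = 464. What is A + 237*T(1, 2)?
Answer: 938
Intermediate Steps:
T(V, t) = 2*V
A + 237*T(1, 2) = 464 + 237*(2*1) = 464 + 237*2 = 464 + 474 = 938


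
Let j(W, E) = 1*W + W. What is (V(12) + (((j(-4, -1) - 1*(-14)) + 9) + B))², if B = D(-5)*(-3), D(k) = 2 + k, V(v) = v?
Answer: 1296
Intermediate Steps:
j(W, E) = 2*W (j(W, E) = W + W = 2*W)
B = 9 (B = (2 - 5)*(-3) = -3*(-3) = 9)
(V(12) + (((j(-4, -1) - 1*(-14)) + 9) + B))² = (12 + (((2*(-4) - 1*(-14)) + 9) + 9))² = (12 + (((-8 + 14) + 9) + 9))² = (12 + ((6 + 9) + 9))² = (12 + (15 + 9))² = (12 + 24)² = 36² = 1296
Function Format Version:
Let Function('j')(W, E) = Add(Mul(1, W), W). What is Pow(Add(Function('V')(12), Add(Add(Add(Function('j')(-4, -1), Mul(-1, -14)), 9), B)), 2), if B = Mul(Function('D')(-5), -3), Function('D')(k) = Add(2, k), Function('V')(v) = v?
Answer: 1296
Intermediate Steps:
Function('j')(W, E) = Mul(2, W) (Function('j')(W, E) = Add(W, W) = Mul(2, W))
B = 9 (B = Mul(Add(2, -5), -3) = Mul(-3, -3) = 9)
Pow(Add(Function('V')(12), Add(Add(Add(Function('j')(-4, -1), Mul(-1, -14)), 9), B)), 2) = Pow(Add(12, Add(Add(Add(Mul(2, -4), Mul(-1, -14)), 9), 9)), 2) = Pow(Add(12, Add(Add(Add(-8, 14), 9), 9)), 2) = Pow(Add(12, Add(Add(6, 9), 9)), 2) = Pow(Add(12, Add(15, 9)), 2) = Pow(Add(12, 24), 2) = Pow(36, 2) = 1296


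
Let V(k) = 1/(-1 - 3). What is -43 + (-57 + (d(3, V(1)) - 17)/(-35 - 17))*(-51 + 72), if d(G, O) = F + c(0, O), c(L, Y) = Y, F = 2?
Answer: -256639/208 ≈ -1233.8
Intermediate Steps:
V(k) = -¼ (V(k) = 1/(-4) = -¼)
d(G, O) = 2 + O
-43 + (-57 + (d(3, V(1)) - 17)/(-35 - 17))*(-51 + 72) = -43 + (-57 + ((2 - ¼) - 17)/(-35 - 17))*(-51 + 72) = -43 + (-57 + (7/4 - 17)/(-52))*21 = -43 + (-57 - 61/4*(-1/52))*21 = -43 + (-57 + 61/208)*21 = -43 - 11795/208*21 = -43 - 247695/208 = -256639/208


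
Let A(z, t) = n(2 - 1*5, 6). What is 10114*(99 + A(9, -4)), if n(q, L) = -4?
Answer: 960830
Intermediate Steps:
A(z, t) = -4
10114*(99 + A(9, -4)) = 10114*(99 - 4) = 10114*95 = 960830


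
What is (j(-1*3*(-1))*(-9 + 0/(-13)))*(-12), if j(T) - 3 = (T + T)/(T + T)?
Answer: 432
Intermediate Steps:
j(T) = 4 (j(T) = 3 + (T + T)/(T + T) = 3 + (2*T)/((2*T)) = 3 + (2*T)*(1/(2*T)) = 3 + 1 = 4)
(j(-1*3*(-1))*(-9 + 0/(-13)))*(-12) = (4*(-9 + 0/(-13)))*(-12) = (4*(-9 + 0*(-1/13)))*(-12) = (4*(-9 + 0))*(-12) = (4*(-9))*(-12) = -36*(-12) = 432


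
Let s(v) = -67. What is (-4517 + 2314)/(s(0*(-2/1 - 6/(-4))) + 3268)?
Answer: -2203/3201 ≈ -0.68822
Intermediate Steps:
(-4517 + 2314)/(s(0*(-2/1 - 6/(-4))) + 3268) = (-4517 + 2314)/(-67 + 3268) = -2203/3201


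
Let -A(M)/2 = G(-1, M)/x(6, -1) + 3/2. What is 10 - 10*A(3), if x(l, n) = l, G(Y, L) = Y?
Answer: 110/3 ≈ 36.667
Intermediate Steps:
A(M) = -8/3 (A(M) = -2*(-1/6 + 3/2) = -2*4/3 = -8/3)
10 - 10*A(3) = 10 - 10*(-8/3) = 10 + 80/3 = 110/3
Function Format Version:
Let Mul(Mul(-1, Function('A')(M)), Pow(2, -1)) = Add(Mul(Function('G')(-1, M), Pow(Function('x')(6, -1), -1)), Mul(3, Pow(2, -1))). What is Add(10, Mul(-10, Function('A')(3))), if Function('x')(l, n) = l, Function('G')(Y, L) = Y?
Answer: Rational(110, 3) ≈ 36.667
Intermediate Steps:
Function('A')(M) = Rational(-8, 3) (Function('A')(M) = Mul(-2, Add(Mul(-1, Pow(6, -1)), Mul(3, Pow(2, -1)))) = Mul(-2, Add(Mul(-1, Rational(1, 6)), Mul(3, Rational(1, 2)))) = Mul(-2, Add(Rational(-1, 6), Rational(3, 2))) = Mul(-2, Rational(4, 3)) = Rational(-8, 3))
Add(10, Mul(-10, Function('A')(3))) = Add(10, Mul(-10, Rational(-8, 3))) = Add(10, Rational(80, 3)) = Rational(110, 3)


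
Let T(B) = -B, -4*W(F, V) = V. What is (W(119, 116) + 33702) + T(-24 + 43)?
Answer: 33654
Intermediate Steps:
W(F, V) = -V/4
(W(119, 116) + 33702) + T(-24 + 43) = (-¼*116 + 33702) - (-24 + 43) = (-29 + 33702) - 1*19 = 33673 - 19 = 33654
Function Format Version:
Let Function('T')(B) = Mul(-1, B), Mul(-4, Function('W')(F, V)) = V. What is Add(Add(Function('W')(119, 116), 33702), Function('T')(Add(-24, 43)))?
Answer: 33654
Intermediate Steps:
Function('W')(F, V) = Mul(Rational(-1, 4), V)
Add(Add(Function('W')(119, 116), 33702), Function('T')(Add(-24, 43))) = Add(Add(Mul(Rational(-1, 4), 116), 33702), Mul(-1, Add(-24, 43))) = Add(Add(-29, 33702), Mul(-1, 19)) = Add(33673, -19) = 33654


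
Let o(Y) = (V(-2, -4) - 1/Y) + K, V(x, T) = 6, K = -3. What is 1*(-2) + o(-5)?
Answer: 6/5 ≈ 1.2000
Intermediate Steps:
o(Y) = 3 - 1/Y (o(Y) = (6 - 1/Y) - 3 = 3 - 1/Y)
1*(-2) + o(-5) = 1*(-2) + (3 - 1/(-5)) = -2 + (3 - 1*(-⅕)) = -2 + (3 + ⅕) = -2 + 16/5 = 6/5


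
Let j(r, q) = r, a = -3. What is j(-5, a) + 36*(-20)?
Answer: -725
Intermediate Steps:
j(-5, a) + 36*(-20) = -5 + 36*(-20) = -5 - 720 = -725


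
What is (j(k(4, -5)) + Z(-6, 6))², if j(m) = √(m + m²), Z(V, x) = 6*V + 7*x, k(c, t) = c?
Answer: 56 + 24*√5 ≈ 109.67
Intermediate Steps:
(j(k(4, -5)) + Z(-6, 6))² = (√(4*(1 + 4)) + (6*(-6) + 7*6))² = (√(4*5) + (-36 + 42))² = (√20 + 6)² = (2*√5 + 6)² = (6 + 2*√5)²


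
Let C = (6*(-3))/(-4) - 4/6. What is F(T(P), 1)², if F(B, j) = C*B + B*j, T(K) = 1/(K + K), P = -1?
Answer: 841/144 ≈ 5.8403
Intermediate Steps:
T(K) = 1/(2*K)
C = 23/6 (C = -18*(-¼) - 4*⅙ = 9/2 - ⅔ = 23/6 ≈ 3.8333)
F(B, j) = 23*B/6 + B*j
F(T(P), 1)² = (((½)/(-1))*(23 + 6*1)/6)² = (((½)*(-1))*(23 + 6)/6)² = ((⅙)*(-½)*29)² = (-29/12)² = 841/144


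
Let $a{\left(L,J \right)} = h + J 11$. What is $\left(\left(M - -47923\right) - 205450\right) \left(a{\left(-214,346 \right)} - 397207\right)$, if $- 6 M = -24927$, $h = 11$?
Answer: $60335207775$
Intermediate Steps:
$M = \frac{8309}{2}$ ($M = \left(- \frac{1}{6}\right) \left(-24927\right) = \frac{8309}{2} \approx 4154.5$)
$a{\left(L,J \right)} = 11 + 11 J$ ($a{\left(L,J \right)} = 11 + J 11 = 11 + 11 J$)
$\left(\left(M - -47923\right) - 205450\right) \left(a{\left(-214,346 \right)} - 397207\right) = \left(\left(\frac{8309}{2} - -47923\right) - 205450\right) \left(\left(11 + 11 \cdot 346\right) - 397207\right) = \left(\left(\frac{8309}{2} + 47923\right) - 205450\right) \left(\left(11 + 3806\right) - 397207\right) = \left(\frac{104155}{2} - 205450\right) \left(3817 - 397207\right) = \left(- \frac{306745}{2}\right) \left(-393390\right) = 60335207775$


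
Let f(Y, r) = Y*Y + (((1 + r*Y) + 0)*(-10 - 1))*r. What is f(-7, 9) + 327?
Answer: 6514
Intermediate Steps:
f(Y, r) = Y² + r*(-11 - 11*Y*r) (f(Y, r) = Y² + (((1 + Y*r) + 0)*(-11))*r = Y² + ((1 + Y*r)*(-11))*r = Y² + (-11 - 11*Y*r)*r = Y² + r*(-11 - 11*Y*r))
f(-7, 9) + 327 = ((-7)² - 11*9 - 11*(-7)*9²) + 327 = (49 - 99 - 11*(-7)*81) + 327 = (49 - 99 + 6237) + 327 = 6187 + 327 = 6514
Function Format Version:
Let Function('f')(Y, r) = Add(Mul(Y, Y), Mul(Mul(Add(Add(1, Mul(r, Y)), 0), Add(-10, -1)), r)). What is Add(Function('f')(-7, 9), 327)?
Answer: 6514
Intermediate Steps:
Function('f')(Y, r) = Add(Pow(Y, 2), Mul(r, Add(-11, Mul(-11, Y, r)))) (Function('f')(Y, r) = Add(Pow(Y, 2), Mul(Mul(Add(Add(1, Mul(Y, r)), 0), -11), r)) = Add(Pow(Y, 2), Mul(Mul(Add(1, Mul(Y, r)), -11), r)) = Add(Pow(Y, 2), Mul(Add(-11, Mul(-11, Y, r)), r)) = Add(Pow(Y, 2), Mul(r, Add(-11, Mul(-11, Y, r)))))
Add(Function('f')(-7, 9), 327) = Add(Add(Pow(-7, 2), Mul(-11, 9), Mul(-11, -7, Pow(9, 2))), 327) = Add(Add(49, -99, Mul(-11, -7, 81)), 327) = Add(Add(49, -99, 6237), 327) = Add(6187, 327) = 6514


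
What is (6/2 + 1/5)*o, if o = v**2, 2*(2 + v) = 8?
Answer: 64/5 ≈ 12.800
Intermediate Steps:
v = 2 (v = -2 + (1/2)*8 = -2 + 4 = 2)
o = 4 (o = 2**2 = 4)
(6/2 + 1/5)*o = (6/2 + 1/5)*4 = (6*(1/2) + 1*(1/5))*4 = (3 + 1/5)*4 = (16/5)*4 = 64/5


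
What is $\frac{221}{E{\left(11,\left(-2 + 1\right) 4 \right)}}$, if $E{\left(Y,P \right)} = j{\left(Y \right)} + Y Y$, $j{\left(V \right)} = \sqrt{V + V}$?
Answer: $\frac{2431}{1329} - \frac{221 \sqrt{22}}{14619} \approx 1.7583$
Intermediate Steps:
$j{\left(V \right)} = \sqrt{2} \sqrt{V}$ ($j{\left(V \right)} = \sqrt{2 V} = \sqrt{2} \sqrt{V}$)
$E{\left(Y,P \right)} = Y^{2} + \sqrt{2} \sqrt{Y}$ ($E{\left(Y,P \right)} = \sqrt{2} \sqrt{Y} + Y Y = \sqrt{2} \sqrt{Y} + Y^{2} = Y^{2} + \sqrt{2} \sqrt{Y}$)
$\frac{221}{E{\left(11,\left(-2 + 1\right) 4 \right)}} = \frac{221}{11^{2} + \sqrt{2} \sqrt{11}} = \frac{221}{121 + \sqrt{22}}$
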